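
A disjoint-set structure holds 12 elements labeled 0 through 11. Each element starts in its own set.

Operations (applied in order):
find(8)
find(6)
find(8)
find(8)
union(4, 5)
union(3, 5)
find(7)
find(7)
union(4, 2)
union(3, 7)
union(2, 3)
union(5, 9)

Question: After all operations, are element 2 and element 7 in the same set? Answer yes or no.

Step 1: find(8) -> no change; set of 8 is {8}
Step 2: find(6) -> no change; set of 6 is {6}
Step 3: find(8) -> no change; set of 8 is {8}
Step 4: find(8) -> no change; set of 8 is {8}
Step 5: union(4, 5) -> merged; set of 4 now {4, 5}
Step 6: union(3, 5) -> merged; set of 3 now {3, 4, 5}
Step 7: find(7) -> no change; set of 7 is {7}
Step 8: find(7) -> no change; set of 7 is {7}
Step 9: union(4, 2) -> merged; set of 4 now {2, 3, 4, 5}
Step 10: union(3, 7) -> merged; set of 3 now {2, 3, 4, 5, 7}
Step 11: union(2, 3) -> already same set; set of 2 now {2, 3, 4, 5, 7}
Step 12: union(5, 9) -> merged; set of 5 now {2, 3, 4, 5, 7, 9}
Set of 2: {2, 3, 4, 5, 7, 9}; 7 is a member.

Answer: yes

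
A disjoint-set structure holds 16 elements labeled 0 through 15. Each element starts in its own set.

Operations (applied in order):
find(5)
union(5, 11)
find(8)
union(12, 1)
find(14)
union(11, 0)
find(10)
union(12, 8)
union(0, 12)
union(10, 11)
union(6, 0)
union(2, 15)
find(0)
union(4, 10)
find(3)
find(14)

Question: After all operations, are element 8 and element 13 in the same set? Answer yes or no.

Step 1: find(5) -> no change; set of 5 is {5}
Step 2: union(5, 11) -> merged; set of 5 now {5, 11}
Step 3: find(8) -> no change; set of 8 is {8}
Step 4: union(12, 1) -> merged; set of 12 now {1, 12}
Step 5: find(14) -> no change; set of 14 is {14}
Step 6: union(11, 0) -> merged; set of 11 now {0, 5, 11}
Step 7: find(10) -> no change; set of 10 is {10}
Step 8: union(12, 8) -> merged; set of 12 now {1, 8, 12}
Step 9: union(0, 12) -> merged; set of 0 now {0, 1, 5, 8, 11, 12}
Step 10: union(10, 11) -> merged; set of 10 now {0, 1, 5, 8, 10, 11, 12}
Step 11: union(6, 0) -> merged; set of 6 now {0, 1, 5, 6, 8, 10, 11, 12}
Step 12: union(2, 15) -> merged; set of 2 now {2, 15}
Step 13: find(0) -> no change; set of 0 is {0, 1, 5, 6, 8, 10, 11, 12}
Step 14: union(4, 10) -> merged; set of 4 now {0, 1, 4, 5, 6, 8, 10, 11, 12}
Step 15: find(3) -> no change; set of 3 is {3}
Step 16: find(14) -> no change; set of 14 is {14}
Set of 8: {0, 1, 4, 5, 6, 8, 10, 11, 12}; 13 is not a member.

Answer: no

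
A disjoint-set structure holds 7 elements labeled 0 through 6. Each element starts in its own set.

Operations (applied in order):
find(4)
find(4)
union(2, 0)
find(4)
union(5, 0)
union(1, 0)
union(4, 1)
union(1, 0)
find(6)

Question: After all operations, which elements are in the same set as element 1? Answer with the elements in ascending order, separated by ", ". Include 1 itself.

Answer: 0, 1, 2, 4, 5

Derivation:
Step 1: find(4) -> no change; set of 4 is {4}
Step 2: find(4) -> no change; set of 4 is {4}
Step 3: union(2, 0) -> merged; set of 2 now {0, 2}
Step 4: find(4) -> no change; set of 4 is {4}
Step 5: union(5, 0) -> merged; set of 5 now {0, 2, 5}
Step 6: union(1, 0) -> merged; set of 1 now {0, 1, 2, 5}
Step 7: union(4, 1) -> merged; set of 4 now {0, 1, 2, 4, 5}
Step 8: union(1, 0) -> already same set; set of 1 now {0, 1, 2, 4, 5}
Step 9: find(6) -> no change; set of 6 is {6}
Component of 1: {0, 1, 2, 4, 5}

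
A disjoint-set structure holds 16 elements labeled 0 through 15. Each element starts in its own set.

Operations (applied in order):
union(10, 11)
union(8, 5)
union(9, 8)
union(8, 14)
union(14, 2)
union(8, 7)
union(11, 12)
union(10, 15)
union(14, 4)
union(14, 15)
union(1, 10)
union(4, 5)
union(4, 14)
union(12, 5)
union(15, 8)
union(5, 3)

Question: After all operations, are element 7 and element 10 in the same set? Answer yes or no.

Answer: yes

Derivation:
Step 1: union(10, 11) -> merged; set of 10 now {10, 11}
Step 2: union(8, 5) -> merged; set of 8 now {5, 8}
Step 3: union(9, 8) -> merged; set of 9 now {5, 8, 9}
Step 4: union(8, 14) -> merged; set of 8 now {5, 8, 9, 14}
Step 5: union(14, 2) -> merged; set of 14 now {2, 5, 8, 9, 14}
Step 6: union(8, 7) -> merged; set of 8 now {2, 5, 7, 8, 9, 14}
Step 7: union(11, 12) -> merged; set of 11 now {10, 11, 12}
Step 8: union(10, 15) -> merged; set of 10 now {10, 11, 12, 15}
Step 9: union(14, 4) -> merged; set of 14 now {2, 4, 5, 7, 8, 9, 14}
Step 10: union(14, 15) -> merged; set of 14 now {2, 4, 5, 7, 8, 9, 10, 11, 12, 14, 15}
Step 11: union(1, 10) -> merged; set of 1 now {1, 2, 4, 5, 7, 8, 9, 10, 11, 12, 14, 15}
Step 12: union(4, 5) -> already same set; set of 4 now {1, 2, 4, 5, 7, 8, 9, 10, 11, 12, 14, 15}
Step 13: union(4, 14) -> already same set; set of 4 now {1, 2, 4, 5, 7, 8, 9, 10, 11, 12, 14, 15}
Step 14: union(12, 5) -> already same set; set of 12 now {1, 2, 4, 5, 7, 8, 9, 10, 11, 12, 14, 15}
Step 15: union(15, 8) -> already same set; set of 15 now {1, 2, 4, 5, 7, 8, 9, 10, 11, 12, 14, 15}
Step 16: union(5, 3) -> merged; set of 5 now {1, 2, 3, 4, 5, 7, 8, 9, 10, 11, 12, 14, 15}
Set of 7: {1, 2, 3, 4, 5, 7, 8, 9, 10, 11, 12, 14, 15}; 10 is a member.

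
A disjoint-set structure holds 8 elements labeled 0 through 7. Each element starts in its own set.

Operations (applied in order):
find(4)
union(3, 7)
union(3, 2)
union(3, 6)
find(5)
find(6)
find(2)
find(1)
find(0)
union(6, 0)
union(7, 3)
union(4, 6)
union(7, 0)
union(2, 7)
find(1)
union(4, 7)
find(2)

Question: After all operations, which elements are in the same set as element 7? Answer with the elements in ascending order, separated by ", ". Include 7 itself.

Answer: 0, 2, 3, 4, 6, 7

Derivation:
Step 1: find(4) -> no change; set of 4 is {4}
Step 2: union(3, 7) -> merged; set of 3 now {3, 7}
Step 3: union(3, 2) -> merged; set of 3 now {2, 3, 7}
Step 4: union(3, 6) -> merged; set of 3 now {2, 3, 6, 7}
Step 5: find(5) -> no change; set of 5 is {5}
Step 6: find(6) -> no change; set of 6 is {2, 3, 6, 7}
Step 7: find(2) -> no change; set of 2 is {2, 3, 6, 7}
Step 8: find(1) -> no change; set of 1 is {1}
Step 9: find(0) -> no change; set of 0 is {0}
Step 10: union(6, 0) -> merged; set of 6 now {0, 2, 3, 6, 7}
Step 11: union(7, 3) -> already same set; set of 7 now {0, 2, 3, 6, 7}
Step 12: union(4, 6) -> merged; set of 4 now {0, 2, 3, 4, 6, 7}
Step 13: union(7, 0) -> already same set; set of 7 now {0, 2, 3, 4, 6, 7}
Step 14: union(2, 7) -> already same set; set of 2 now {0, 2, 3, 4, 6, 7}
Step 15: find(1) -> no change; set of 1 is {1}
Step 16: union(4, 7) -> already same set; set of 4 now {0, 2, 3, 4, 6, 7}
Step 17: find(2) -> no change; set of 2 is {0, 2, 3, 4, 6, 7}
Component of 7: {0, 2, 3, 4, 6, 7}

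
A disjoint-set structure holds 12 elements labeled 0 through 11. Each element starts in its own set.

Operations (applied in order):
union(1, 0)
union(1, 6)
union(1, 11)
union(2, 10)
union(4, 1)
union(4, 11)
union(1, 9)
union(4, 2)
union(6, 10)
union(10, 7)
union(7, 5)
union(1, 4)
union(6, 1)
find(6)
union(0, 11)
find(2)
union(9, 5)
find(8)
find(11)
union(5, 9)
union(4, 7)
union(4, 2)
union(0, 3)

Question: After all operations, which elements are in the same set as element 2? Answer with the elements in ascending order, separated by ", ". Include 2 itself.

Step 1: union(1, 0) -> merged; set of 1 now {0, 1}
Step 2: union(1, 6) -> merged; set of 1 now {0, 1, 6}
Step 3: union(1, 11) -> merged; set of 1 now {0, 1, 6, 11}
Step 4: union(2, 10) -> merged; set of 2 now {2, 10}
Step 5: union(4, 1) -> merged; set of 4 now {0, 1, 4, 6, 11}
Step 6: union(4, 11) -> already same set; set of 4 now {0, 1, 4, 6, 11}
Step 7: union(1, 9) -> merged; set of 1 now {0, 1, 4, 6, 9, 11}
Step 8: union(4, 2) -> merged; set of 4 now {0, 1, 2, 4, 6, 9, 10, 11}
Step 9: union(6, 10) -> already same set; set of 6 now {0, 1, 2, 4, 6, 9, 10, 11}
Step 10: union(10, 7) -> merged; set of 10 now {0, 1, 2, 4, 6, 7, 9, 10, 11}
Step 11: union(7, 5) -> merged; set of 7 now {0, 1, 2, 4, 5, 6, 7, 9, 10, 11}
Step 12: union(1, 4) -> already same set; set of 1 now {0, 1, 2, 4, 5, 6, 7, 9, 10, 11}
Step 13: union(6, 1) -> already same set; set of 6 now {0, 1, 2, 4, 5, 6, 7, 9, 10, 11}
Step 14: find(6) -> no change; set of 6 is {0, 1, 2, 4, 5, 6, 7, 9, 10, 11}
Step 15: union(0, 11) -> already same set; set of 0 now {0, 1, 2, 4, 5, 6, 7, 9, 10, 11}
Step 16: find(2) -> no change; set of 2 is {0, 1, 2, 4, 5, 6, 7, 9, 10, 11}
Step 17: union(9, 5) -> already same set; set of 9 now {0, 1, 2, 4, 5, 6, 7, 9, 10, 11}
Step 18: find(8) -> no change; set of 8 is {8}
Step 19: find(11) -> no change; set of 11 is {0, 1, 2, 4, 5, 6, 7, 9, 10, 11}
Step 20: union(5, 9) -> already same set; set of 5 now {0, 1, 2, 4, 5, 6, 7, 9, 10, 11}
Step 21: union(4, 7) -> already same set; set of 4 now {0, 1, 2, 4, 5, 6, 7, 9, 10, 11}
Step 22: union(4, 2) -> already same set; set of 4 now {0, 1, 2, 4, 5, 6, 7, 9, 10, 11}
Step 23: union(0, 3) -> merged; set of 0 now {0, 1, 2, 3, 4, 5, 6, 7, 9, 10, 11}
Component of 2: {0, 1, 2, 3, 4, 5, 6, 7, 9, 10, 11}

Answer: 0, 1, 2, 3, 4, 5, 6, 7, 9, 10, 11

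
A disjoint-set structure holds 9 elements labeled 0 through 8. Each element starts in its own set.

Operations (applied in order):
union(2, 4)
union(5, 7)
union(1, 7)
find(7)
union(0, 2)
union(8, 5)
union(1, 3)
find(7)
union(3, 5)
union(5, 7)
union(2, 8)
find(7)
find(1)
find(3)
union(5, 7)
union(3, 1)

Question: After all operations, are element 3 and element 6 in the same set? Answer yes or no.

Step 1: union(2, 4) -> merged; set of 2 now {2, 4}
Step 2: union(5, 7) -> merged; set of 5 now {5, 7}
Step 3: union(1, 7) -> merged; set of 1 now {1, 5, 7}
Step 4: find(7) -> no change; set of 7 is {1, 5, 7}
Step 5: union(0, 2) -> merged; set of 0 now {0, 2, 4}
Step 6: union(8, 5) -> merged; set of 8 now {1, 5, 7, 8}
Step 7: union(1, 3) -> merged; set of 1 now {1, 3, 5, 7, 8}
Step 8: find(7) -> no change; set of 7 is {1, 3, 5, 7, 8}
Step 9: union(3, 5) -> already same set; set of 3 now {1, 3, 5, 7, 8}
Step 10: union(5, 7) -> already same set; set of 5 now {1, 3, 5, 7, 8}
Step 11: union(2, 8) -> merged; set of 2 now {0, 1, 2, 3, 4, 5, 7, 8}
Step 12: find(7) -> no change; set of 7 is {0, 1, 2, 3, 4, 5, 7, 8}
Step 13: find(1) -> no change; set of 1 is {0, 1, 2, 3, 4, 5, 7, 8}
Step 14: find(3) -> no change; set of 3 is {0, 1, 2, 3, 4, 5, 7, 8}
Step 15: union(5, 7) -> already same set; set of 5 now {0, 1, 2, 3, 4, 5, 7, 8}
Step 16: union(3, 1) -> already same set; set of 3 now {0, 1, 2, 3, 4, 5, 7, 8}
Set of 3: {0, 1, 2, 3, 4, 5, 7, 8}; 6 is not a member.

Answer: no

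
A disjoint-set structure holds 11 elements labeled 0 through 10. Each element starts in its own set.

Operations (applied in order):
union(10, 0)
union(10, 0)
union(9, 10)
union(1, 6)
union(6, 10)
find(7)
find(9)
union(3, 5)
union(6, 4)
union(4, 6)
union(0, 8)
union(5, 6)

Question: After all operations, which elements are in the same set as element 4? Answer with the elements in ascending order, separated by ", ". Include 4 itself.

Answer: 0, 1, 3, 4, 5, 6, 8, 9, 10

Derivation:
Step 1: union(10, 0) -> merged; set of 10 now {0, 10}
Step 2: union(10, 0) -> already same set; set of 10 now {0, 10}
Step 3: union(9, 10) -> merged; set of 9 now {0, 9, 10}
Step 4: union(1, 6) -> merged; set of 1 now {1, 6}
Step 5: union(6, 10) -> merged; set of 6 now {0, 1, 6, 9, 10}
Step 6: find(7) -> no change; set of 7 is {7}
Step 7: find(9) -> no change; set of 9 is {0, 1, 6, 9, 10}
Step 8: union(3, 5) -> merged; set of 3 now {3, 5}
Step 9: union(6, 4) -> merged; set of 6 now {0, 1, 4, 6, 9, 10}
Step 10: union(4, 6) -> already same set; set of 4 now {0, 1, 4, 6, 9, 10}
Step 11: union(0, 8) -> merged; set of 0 now {0, 1, 4, 6, 8, 9, 10}
Step 12: union(5, 6) -> merged; set of 5 now {0, 1, 3, 4, 5, 6, 8, 9, 10}
Component of 4: {0, 1, 3, 4, 5, 6, 8, 9, 10}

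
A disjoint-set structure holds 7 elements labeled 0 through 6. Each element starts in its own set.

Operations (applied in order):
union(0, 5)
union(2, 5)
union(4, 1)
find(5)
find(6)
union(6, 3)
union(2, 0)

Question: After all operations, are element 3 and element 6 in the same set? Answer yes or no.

Step 1: union(0, 5) -> merged; set of 0 now {0, 5}
Step 2: union(2, 5) -> merged; set of 2 now {0, 2, 5}
Step 3: union(4, 1) -> merged; set of 4 now {1, 4}
Step 4: find(5) -> no change; set of 5 is {0, 2, 5}
Step 5: find(6) -> no change; set of 6 is {6}
Step 6: union(6, 3) -> merged; set of 6 now {3, 6}
Step 7: union(2, 0) -> already same set; set of 2 now {0, 2, 5}
Set of 3: {3, 6}; 6 is a member.

Answer: yes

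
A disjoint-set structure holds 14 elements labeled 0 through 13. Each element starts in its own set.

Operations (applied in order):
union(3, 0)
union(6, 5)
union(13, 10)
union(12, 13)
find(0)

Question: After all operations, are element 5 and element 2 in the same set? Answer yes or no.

Step 1: union(3, 0) -> merged; set of 3 now {0, 3}
Step 2: union(6, 5) -> merged; set of 6 now {5, 6}
Step 3: union(13, 10) -> merged; set of 13 now {10, 13}
Step 4: union(12, 13) -> merged; set of 12 now {10, 12, 13}
Step 5: find(0) -> no change; set of 0 is {0, 3}
Set of 5: {5, 6}; 2 is not a member.

Answer: no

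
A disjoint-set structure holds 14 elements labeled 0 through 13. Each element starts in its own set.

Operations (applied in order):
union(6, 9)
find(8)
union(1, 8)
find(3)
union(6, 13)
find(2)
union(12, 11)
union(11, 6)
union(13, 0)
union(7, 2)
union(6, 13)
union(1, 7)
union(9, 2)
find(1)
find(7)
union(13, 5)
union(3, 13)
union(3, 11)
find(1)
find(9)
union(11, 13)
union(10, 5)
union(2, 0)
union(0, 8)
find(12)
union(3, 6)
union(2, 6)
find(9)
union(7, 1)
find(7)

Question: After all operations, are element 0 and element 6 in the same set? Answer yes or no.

Step 1: union(6, 9) -> merged; set of 6 now {6, 9}
Step 2: find(8) -> no change; set of 8 is {8}
Step 3: union(1, 8) -> merged; set of 1 now {1, 8}
Step 4: find(3) -> no change; set of 3 is {3}
Step 5: union(6, 13) -> merged; set of 6 now {6, 9, 13}
Step 6: find(2) -> no change; set of 2 is {2}
Step 7: union(12, 11) -> merged; set of 12 now {11, 12}
Step 8: union(11, 6) -> merged; set of 11 now {6, 9, 11, 12, 13}
Step 9: union(13, 0) -> merged; set of 13 now {0, 6, 9, 11, 12, 13}
Step 10: union(7, 2) -> merged; set of 7 now {2, 7}
Step 11: union(6, 13) -> already same set; set of 6 now {0, 6, 9, 11, 12, 13}
Step 12: union(1, 7) -> merged; set of 1 now {1, 2, 7, 8}
Step 13: union(9, 2) -> merged; set of 9 now {0, 1, 2, 6, 7, 8, 9, 11, 12, 13}
Step 14: find(1) -> no change; set of 1 is {0, 1, 2, 6, 7, 8, 9, 11, 12, 13}
Step 15: find(7) -> no change; set of 7 is {0, 1, 2, 6, 7, 8, 9, 11, 12, 13}
Step 16: union(13, 5) -> merged; set of 13 now {0, 1, 2, 5, 6, 7, 8, 9, 11, 12, 13}
Step 17: union(3, 13) -> merged; set of 3 now {0, 1, 2, 3, 5, 6, 7, 8, 9, 11, 12, 13}
Step 18: union(3, 11) -> already same set; set of 3 now {0, 1, 2, 3, 5, 6, 7, 8, 9, 11, 12, 13}
Step 19: find(1) -> no change; set of 1 is {0, 1, 2, 3, 5, 6, 7, 8, 9, 11, 12, 13}
Step 20: find(9) -> no change; set of 9 is {0, 1, 2, 3, 5, 6, 7, 8, 9, 11, 12, 13}
Step 21: union(11, 13) -> already same set; set of 11 now {0, 1, 2, 3, 5, 6, 7, 8, 9, 11, 12, 13}
Step 22: union(10, 5) -> merged; set of 10 now {0, 1, 2, 3, 5, 6, 7, 8, 9, 10, 11, 12, 13}
Step 23: union(2, 0) -> already same set; set of 2 now {0, 1, 2, 3, 5, 6, 7, 8, 9, 10, 11, 12, 13}
Step 24: union(0, 8) -> already same set; set of 0 now {0, 1, 2, 3, 5, 6, 7, 8, 9, 10, 11, 12, 13}
Step 25: find(12) -> no change; set of 12 is {0, 1, 2, 3, 5, 6, 7, 8, 9, 10, 11, 12, 13}
Step 26: union(3, 6) -> already same set; set of 3 now {0, 1, 2, 3, 5, 6, 7, 8, 9, 10, 11, 12, 13}
Step 27: union(2, 6) -> already same set; set of 2 now {0, 1, 2, 3, 5, 6, 7, 8, 9, 10, 11, 12, 13}
Step 28: find(9) -> no change; set of 9 is {0, 1, 2, 3, 5, 6, 7, 8, 9, 10, 11, 12, 13}
Step 29: union(7, 1) -> already same set; set of 7 now {0, 1, 2, 3, 5, 6, 7, 8, 9, 10, 11, 12, 13}
Step 30: find(7) -> no change; set of 7 is {0, 1, 2, 3, 5, 6, 7, 8, 9, 10, 11, 12, 13}
Set of 0: {0, 1, 2, 3, 5, 6, 7, 8, 9, 10, 11, 12, 13}; 6 is a member.

Answer: yes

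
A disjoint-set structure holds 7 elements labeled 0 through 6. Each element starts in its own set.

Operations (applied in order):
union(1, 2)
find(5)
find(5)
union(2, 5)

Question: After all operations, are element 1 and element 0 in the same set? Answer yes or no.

Step 1: union(1, 2) -> merged; set of 1 now {1, 2}
Step 2: find(5) -> no change; set of 5 is {5}
Step 3: find(5) -> no change; set of 5 is {5}
Step 4: union(2, 5) -> merged; set of 2 now {1, 2, 5}
Set of 1: {1, 2, 5}; 0 is not a member.

Answer: no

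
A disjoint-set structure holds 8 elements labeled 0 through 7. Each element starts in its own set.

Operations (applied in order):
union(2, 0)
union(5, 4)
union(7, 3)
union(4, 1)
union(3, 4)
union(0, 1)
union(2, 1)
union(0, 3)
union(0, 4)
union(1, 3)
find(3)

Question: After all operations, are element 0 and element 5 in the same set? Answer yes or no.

Step 1: union(2, 0) -> merged; set of 2 now {0, 2}
Step 2: union(5, 4) -> merged; set of 5 now {4, 5}
Step 3: union(7, 3) -> merged; set of 7 now {3, 7}
Step 4: union(4, 1) -> merged; set of 4 now {1, 4, 5}
Step 5: union(3, 4) -> merged; set of 3 now {1, 3, 4, 5, 7}
Step 6: union(0, 1) -> merged; set of 0 now {0, 1, 2, 3, 4, 5, 7}
Step 7: union(2, 1) -> already same set; set of 2 now {0, 1, 2, 3, 4, 5, 7}
Step 8: union(0, 3) -> already same set; set of 0 now {0, 1, 2, 3, 4, 5, 7}
Step 9: union(0, 4) -> already same set; set of 0 now {0, 1, 2, 3, 4, 5, 7}
Step 10: union(1, 3) -> already same set; set of 1 now {0, 1, 2, 3, 4, 5, 7}
Step 11: find(3) -> no change; set of 3 is {0, 1, 2, 3, 4, 5, 7}
Set of 0: {0, 1, 2, 3, 4, 5, 7}; 5 is a member.

Answer: yes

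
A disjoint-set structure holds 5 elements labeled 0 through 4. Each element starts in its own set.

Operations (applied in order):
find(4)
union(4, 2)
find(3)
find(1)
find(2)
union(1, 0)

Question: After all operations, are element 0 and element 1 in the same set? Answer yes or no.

Answer: yes

Derivation:
Step 1: find(4) -> no change; set of 4 is {4}
Step 2: union(4, 2) -> merged; set of 4 now {2, 4}
Step 3: find(3) -> no change; set of 3 is {3}
Step 4: find(1) -> no change; set of 1 is {1}
Step 5: find(2) -> no change; set of 2 is {2, 4}
Step 6: union(1, 0) -> merged; set of 1 now {0, 1}
Set of 0: {0, 1}; 1 is a member.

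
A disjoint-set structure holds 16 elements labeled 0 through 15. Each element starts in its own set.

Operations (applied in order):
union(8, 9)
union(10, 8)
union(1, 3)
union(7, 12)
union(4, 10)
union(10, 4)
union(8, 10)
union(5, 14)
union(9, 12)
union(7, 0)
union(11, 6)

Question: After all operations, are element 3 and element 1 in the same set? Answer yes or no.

Answer: yes

Derivation:
Step 1: union(8, 9) -> merged; set of 8 now {8, 9}
Step 2: union(10, 8) -> merged; set of 10 now {8, 9, 10}
Step 3: union(1, 3) -> merged; set of 1 now {1, 3}
Step 4: union(7, 12) -> merged; set of 7 now {7, 12}
Step 5: union(4, 10) -> merged; set of 4 now {4, 8, 9, 10}
Step 6: union(10, 4) -> already same set; set of 10 now {4, 8, 9, 10}
Step 7: union(8, 10) -> already same set; set of 8 now {4, 8, 9, 10}
Step 8: union(5, 14) -> merged; set of 5 now {5, 14}
Step 9: union(9, 12) -> merged; set of 9 now {4, 7, 8, 9, 10, 12}
Step 10: union(7, 0) -> merged; set of 7 now {0, 4, 7, 8, 9, 10, 12}
Step 11: union(11, 6) -> merged; set of 11 now {6, 11}
Set of 3: {1, 3}; 1 is a member.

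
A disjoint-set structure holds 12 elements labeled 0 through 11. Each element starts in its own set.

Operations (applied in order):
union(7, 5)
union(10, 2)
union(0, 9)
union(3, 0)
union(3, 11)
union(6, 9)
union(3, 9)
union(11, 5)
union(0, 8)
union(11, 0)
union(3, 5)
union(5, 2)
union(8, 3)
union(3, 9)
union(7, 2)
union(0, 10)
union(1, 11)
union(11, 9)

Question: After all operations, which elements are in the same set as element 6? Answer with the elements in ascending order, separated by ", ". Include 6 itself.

Step 1: union(7, 5) -> merged; set of 7 now {5, 7}
Step 2: union(10, 2) -> merged; set of 10 now {2, 10}
Step 3: union(0, 9) -> merged; set of 0 now {0, 9}
Step 4: union(3, 0) -> merged; set of 3 now {0, 3, 9}
Step 5: union(3, 11) -> merged; set of 3 now {0, 3, 9, 11}
Step 6: union(6, 9) -> merged; set of 6 now {0, 3, 6, 9, 11}
Step 7: union(3, 9) -> already same set; set of 3 now {0, 3, 6, 9, 11}
Step 8: union(11, 5) -> merged; set of 11 now {0, 3, 5, 6, 7, 9, 11}
Step 9: union(0, 8) -> merged; set of 0 now {0, 3, 5, 6, 7, 8, 9, 11}
Step 10: union(11, 0) -> already same set; set of 11 now {0, 3, 5, 6, 7, 8, 9, 11}
Step 11: union(3, 5) -> already same set; set of 3 now {0, 3, 5, 6, 7, 8, 9, 11}
Step 12: union(5, 2) -> merged; set of 5 now {0, 2, 3, 5, 6, 7, 8, 9, 10, 11}
Step 13: union(8, 3) -> already same set; set of 8 now {0, 2, 3, 5, 6, 7, 8, 9, 10, 11}
Step 14: union(3, 9) -> already same set; set of 3 now {0, 2, 3, 5, 6, 7, 8, 9, 10, 11}
Step 15: union(7, 2) -> already same set; set of 7 now {0, 2, 3, 5, 6, 7, 8, 9, 10, 11}
Step 16: union(0, 10) -> already same set; set of 0 now {0, 2, 3, 5, 6, 7, 8, 9, 10, 11}
Step 17: union(1, 11) -> merged; set of 1 now {0, 1, 2, 3, 5, 6, 7, 8, 9, 10, 11}
Step 18: union(11, 9) -> already same set; set of 11 now {0, 1, 2, 3, 5, 6, 7, 8, 9, 10, 11}
Component of 6: {0, 1, 2, 3, 5, 6, 7, 8, 9, 10, 11}

Answer: 0, 1, 2, 3, 5, 6, 7, 8, 9, 10, 11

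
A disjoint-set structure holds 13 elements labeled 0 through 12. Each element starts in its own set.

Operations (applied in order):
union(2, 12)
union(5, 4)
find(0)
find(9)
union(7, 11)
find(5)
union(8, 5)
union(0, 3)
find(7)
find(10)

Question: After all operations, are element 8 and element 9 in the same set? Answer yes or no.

Answer: no

Derivation:
Step 1: union(2, 12) -> merged; set of 2 now {2, 12}
Step 2: union(5, 4) -> merged; set of 5 now {4, 5}
Step 3: find(0) -> no change; set of 0 is {0}
Step 4: find(9) -> no change; set of 9 is {9}
Step 5: union(7, 11) -> merged; set of 7 now {7, 11}
Step 6: find(5) -> no change; set of 5 is {4, 5}
Step 7: union(8, 5) -> merged; set of 8 now {4, 5, 8}
Step 8: union(0, 3) -> merged; set of 0 now {0, 3}
Step 9: find(7) -> no change; set of 7 is {7, 11}
Step 10: find(10) -> no change; set of 10 is {10}
Set of 8: {4, 5, 8}; 9 is not a member.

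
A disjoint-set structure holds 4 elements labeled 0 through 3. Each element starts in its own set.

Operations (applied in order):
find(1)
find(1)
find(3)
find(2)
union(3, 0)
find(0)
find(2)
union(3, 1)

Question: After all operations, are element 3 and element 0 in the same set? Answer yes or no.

Answer: yes

Derivation:
Step 1: find(1) -> no change; set of 1 is {1}
Step 2: find(1) -> no change; set of 1 is {1}
Step 3: find(3) -> no change; set of 3 is {3}
Step 4: find(2) -> no change; set of 2 is {2}
Step 5: union(3, 0) -> merged; set of 3 now {0, 3}
Step 6: find(0) -> no change; set of 0 is {0, 3}
Step 7: find(2) -> no change; set of 2 is {2}
Step 8: union(3, 1) -> merged; set of 3 now {0, 1, 3}
Set of 3: {0, 1, 3}; 0 is a member.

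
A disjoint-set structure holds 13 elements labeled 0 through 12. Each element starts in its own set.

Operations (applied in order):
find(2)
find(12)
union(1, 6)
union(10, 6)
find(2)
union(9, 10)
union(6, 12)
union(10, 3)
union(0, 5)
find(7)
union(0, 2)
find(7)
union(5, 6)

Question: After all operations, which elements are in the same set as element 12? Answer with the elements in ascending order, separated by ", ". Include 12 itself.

Step 1: find(2) -> no change; set of 2 is {2}
Step 2: find(12) -> no change; set of 12 is {12}
Step 3: union(1, 6) -> merged; set of 1 now {1, 6}
Step 4: union(10, 6) -> merged; set of 10 now {1, 6, 10}
Step 5: find(2) -> no change; set of 2 is {2}
Step 6: union(9, 10) -> merged; set of 9 now {1, 6, 9, 10}
Step 7: union(6, 12) -> merged; set of 6 now {1, 6, 9, 10, 12}
Step 8: union(10, 3) -> merged; set of 10 now {1, 3, 6, 9, 10, 12}
Step 9: union(0, 5) -> merged; set of 0 now {0, 5}
Step 10: find(7) -> no change; set of 7 is {7}
Step 11: union(0, 2) -> merged; set of 0 now {0, 2, 5}
Step 12: find(7) -> no change; set of 7 is {7}
Step 13: union(5, 6) -> merged; set of 5 now {0, 1, 2, 3, 5, 6, 9, 10, 12}
Component of 12: {0, 1, 2, 3, 5, 6, 9, 10, 12}

Answer: 0, 1, 2, 3, 5, 6, 9, 10, 12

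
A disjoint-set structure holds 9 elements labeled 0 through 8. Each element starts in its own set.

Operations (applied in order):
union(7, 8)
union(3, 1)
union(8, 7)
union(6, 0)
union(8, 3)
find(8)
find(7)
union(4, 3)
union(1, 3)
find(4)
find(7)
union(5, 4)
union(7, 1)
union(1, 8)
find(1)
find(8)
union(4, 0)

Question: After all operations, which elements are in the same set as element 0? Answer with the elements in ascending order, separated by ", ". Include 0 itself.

Answer: 0, 1, 3, 4, 5, 6, 7, 8

Derivation:
Step 1: union(7, 8) -> merged; set of 7 now {7, 8}
Step 2: union(3, 1) -> merged; set of 3 now {1, 3}
Step 3: union(8, 7) -> already same set; set of 8 now {7, 8}
Step 4: union(6, 0) -> merged; set of 6 now {0, 6}
Step 5: union(8, 3) -> merged; set of 8 now {1, 3, 7, 8}
Step 6: find(8) -> no change; set of 8 is {1, 3, 7, 8}
Step 7: find(7) -> no change; set of 7 is {1, 3, 7, 8}
Step 8: union(4, 3) -> merged; set of 4 now {1, 3, 4, 7, 8}
Step 9: union(1, 3) -> already same set; set of 1 now {1, 3, 4, 7, 8}
Step 10: find(4) -> no change; set of 4 is {1, 3, 4, 7, 8}
Step 11: find(7) -> no change; set of 7 is {1, 3, 4, 7, 8}
Step 12: union(5, 4) -> merged; set of 5 now {1, 3, 4, 5, 7, 8}
Step 13: union(7, 1) -> already same set; set of 7 now {1, 3, 4, 5, 7, 8}
Step 14: union(1, 8) -> already same set; set of 1 now {1, 3, 4, 5, 7, 8}
Step 15: find(1) -> no change; set of 1 is {1, 3, 4, 5, 7, 8}
Step 16: find(8) -> no change; set of 8 is {1, 3, 4, 5, 7, 8}
Step 17: union(4, 0) -> merged; set of 4 now {0, 1, 3, 4, 5, 6, 7, 8}
Component of 0: {0, 1, 3, 4, 5, 6, 7, 8}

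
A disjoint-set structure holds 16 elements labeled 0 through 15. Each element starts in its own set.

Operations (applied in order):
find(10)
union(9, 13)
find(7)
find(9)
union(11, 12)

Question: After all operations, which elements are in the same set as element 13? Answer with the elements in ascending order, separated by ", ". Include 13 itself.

Step 1: find(10) -> no change; set of 10 is {10}
Step 2: union(9, 13) -> merged; set of 9 now {9, 13}
Step 3: find(7) -> no change; set of 7 is {7}
Step 4: find(9) -> no change; set of 9 is {9, 13}
Step 5: union(11, 12) -> merged; set of 11 now {11, 12}
Component of 13: {9, 13}

Answer: 9, 13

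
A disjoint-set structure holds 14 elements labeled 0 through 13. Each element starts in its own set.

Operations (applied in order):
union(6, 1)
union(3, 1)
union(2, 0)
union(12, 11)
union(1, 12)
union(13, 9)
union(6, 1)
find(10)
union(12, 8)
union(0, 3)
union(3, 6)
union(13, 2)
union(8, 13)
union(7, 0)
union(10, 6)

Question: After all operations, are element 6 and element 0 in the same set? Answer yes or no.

Step 1: union(6, 1) -> merged; set of 6 now {1, 6}
Step 2: union(3, 1) -> merged; set of 3 now {1, 3, 6}
Step 3: union(2, 0) -> merged; set of 2 now {0, 2}
Step 4: union(12, 11) -> merged; set of 12 now {11, 12}
Step 5: union(1, 12) -> merged; set of 1 now {1, 3, 6, 11, 12}
Step 6: union(13, 9) -> merged; set of 13 now {9, 13}
Step 7: union(6, 1) -> already same set; set of 6 now {1, 3, 6, 11, 12}
Step 8: find(10) -> no change; set of 10 is {10}
Step 9: union(12, 8) -> merged; set of 12 now {1, 3, 6, 8, 11, 12}
Step 10: union(0, 3) -> merged; set of 0 now {0, 1, 2, 3, 6, 8, 11, 12}
Step 11: union(3, 6) -> already same set; set of 3 now {0, 1, 2, 3, 6, 8, 11, 12}
Step 12: union(13, 2) -> merged; set of 13 now {0, 1, 2, 3, 6, 8, 9, 11, 12, 13}
Step 13: union(8, 13) -> already same set; set of 8 now {0, 1, 2, 3, 6, 8, 9, 11, 12, 13}
Step 14: union(7, 0) -> merged; set of 7 now {0, 1, 2, 3, 6, 7, 8, 9, 11, 12, 13}
Step 15: union(10, 6) -> merged; set of 10 now {0, 1, 2, 3, 6, 7, 8, 9, 10, 11, 12, 13}
Set of 6: {0, 1, 2, 3, 6, 7, 8, 9, 10, 11, 12, 13}; 0 is a member.

Answer: yes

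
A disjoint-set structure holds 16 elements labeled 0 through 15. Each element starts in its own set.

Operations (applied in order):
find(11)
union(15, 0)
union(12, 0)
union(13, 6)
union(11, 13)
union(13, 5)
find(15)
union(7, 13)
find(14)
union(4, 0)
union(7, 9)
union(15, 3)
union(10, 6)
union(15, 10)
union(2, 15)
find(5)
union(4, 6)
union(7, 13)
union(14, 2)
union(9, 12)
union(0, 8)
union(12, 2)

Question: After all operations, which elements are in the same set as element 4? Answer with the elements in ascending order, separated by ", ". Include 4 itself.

Step 1: find(11) -> no change; set of 11 is {11}
Step 2: union(15, 0) -> merged; set of 15 now {0, 15}
Step 3: union(12, 0) -> merged; set of 12 now {0, 12, 15}
Step 4: union(13, 6) -> merged; set of 13 now {6, 13}
Step 5: union(11, 13) -> merged; set of 11 now {6, 11, 13}
Step 6: union(13, 5) -> merged; set of 13 now {5, 6, 11, 13}
Step 7: find(15) -> no change; set of 15 is {0, 12, 15}
Step 8: union(7, 13) -> merged; set of 7 now {5, 6, 7, 11, 13}
Step 9: find(14) -> no change; set of 14 is {14}
Step 10: union(4, 0) -> merged; set of 4 now {0, 4, 12, 15}
Step 11: union(7, 9) -> merged; set of 7 now {5, 6, 7, 9, 11, 13}
Step 12: union(15, 3) -> merged; set of 15 now {0, 3, 4, 12, 15}
Step 13: union(10, 6) -> merged; set of 10 now {5, 6, 7, 9, 10, 11, 13}
Step 14: union(15, 10) -> merged; set of 15 now {0, 3, 4, 5, 6, 7, 9, 10, 11, 12, 13, 15}
Step 15: union(2, 15) -> merged; set of 2 now {0, 2, 3, 4, 5, 6, 7, 9, 10, 11, 12, 13, 15}
Step 16: find(5) -> no change; set of 5 is {0, 2, 3, 4, 5, 6, 7, 9, 10, 11, 12, 13, 15}
Step 17: union(4, 6) -> already same set; set of 4 now {0, 2, 3, 4, 5, 6, 7, 9, 10, 11, 12, 13, 15}
Step 18: union(7, 13) -> already same set; set of 7 now {0, 2, 3, 4, 5, 6, 7, 9, 10, 11, 12, 13, 15}
Step 19: union(14, 2) -> merged; set of 14 now {0, 2, 3, 4, 5, 6, 7, 9, 10, 11, 12, 13, 14, 15}
Step 20: union(9, 12) -> already same set; set of 9 now {0, 2, 3, 4, 5, 6, 7, 9, 10, 11, 12, 13, 14, 15}
Step 21: union(0, 8) -> merged; set of 0 now {0, 2, 3, 4, 5, 6, 7, 8, 9, 10, 11, 12, 13, 14, 15}
Step 22: union(12, 2) -> already same set; set of 12 now {0, 2, 3, 4, 5, 6, 7, 8, 9, 10, 11, 12, 13, 14, 15}
Component of 4: {0, 2, 3, 4, 5, 6, 7, 8, 9, 10, 11, 12, 13, 14, 15}

Answer: 0, 2, 3, 4, 5, 6, 7, 8, 9, 10, 11, 12, 13, 14, 15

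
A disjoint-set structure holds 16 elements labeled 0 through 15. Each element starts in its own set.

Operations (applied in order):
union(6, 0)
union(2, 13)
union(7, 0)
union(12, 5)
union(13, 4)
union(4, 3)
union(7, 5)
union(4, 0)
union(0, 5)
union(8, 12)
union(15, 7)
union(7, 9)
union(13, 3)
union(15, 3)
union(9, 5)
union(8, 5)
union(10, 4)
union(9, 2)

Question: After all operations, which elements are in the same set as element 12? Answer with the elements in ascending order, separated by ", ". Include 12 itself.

Answer: 0, 2, 3, 4, 5, 6, 7, 8, 9, 10, 12, 13, 15

Derivation:
Step 1: union(6, 0) -> merged; set of 6 now {0, 6}
Step 2: union(2, 13) -> merged; set of 2 now {2, 13}
Step 3: union(7, 0) -> merged; set of 7 now {0, 6, 7}
Step 4: union(12, 5) -> merged; set of 12 now {5, 12}
Step 5: union(13, 4) -> merged; set of 13 now {2, 4, 13}
Step 6: union(4, 3) -> merged; set of 4 now {2, 3, 4, 13}
Step 7: union(7, 5) -> merged; set of 7 now {0, 5, 6, 7, 12}
Step 8: union(4, 0) -> merged; set of 4 now {0, 2, 3, 4, 5, 6, 7, 12, 13}
Step 9: union(0, 5) -> already same set; set of 0 now {0, 2, 3, 4, 5, 6, 7, 12, 13}
Step 10: union(8, 12) -> merged; set of 8 now {0, 2, 3, 4, 5, 6, 7, 8, 12, 13}
Step 11: union(15, 7) -> merged; set of 15 now {0, 2, 3, 4, 5, 6, 7, 8, 12, 13, 15}
Step 12: union(7, 9) -> merged; set of 7 now {0, 2, 3, 4, 5, 6, 7, 8, 9, 12, 13, 15}
Step 13: union(13, 3) -> already same set; set of 13 now {0, 2, 3, 4, 5, 6, 7, 8, 9, 12, 13, 15}
Step 14: union(15, 3) -> already same set; set of 15 now {0, 2, 3, 4, 5, 6, 7, 8, 9, 12, 13, 15}
Step 15: union(9, 5) -> already same set; set of 9 now {0, 2, 3, 4, 5, 6, 7, 8, 9, 12, 13, 15}
Step 16: union(8, 5) -> already same set; set of 8 now {0, 2, 3, 4, 5, 6, 7, 8, 9, 12, 13, 15}
Step 17: union(10, 4) -> merged; set of 10 now {0, 2, 3, 4, 5, 6, 7, 8, 9, 10, 12, 13, 15}
Step 18: union(9, 2) -> already same set; set of 9 now {0, 2, 3, 4, 5, 6, 7, 8, 9, 10, 12, 13, 15}
Component of 12: {0, 2, 3, 4, 5, 6, 7, 8, 9, 10, 12, 13, 15}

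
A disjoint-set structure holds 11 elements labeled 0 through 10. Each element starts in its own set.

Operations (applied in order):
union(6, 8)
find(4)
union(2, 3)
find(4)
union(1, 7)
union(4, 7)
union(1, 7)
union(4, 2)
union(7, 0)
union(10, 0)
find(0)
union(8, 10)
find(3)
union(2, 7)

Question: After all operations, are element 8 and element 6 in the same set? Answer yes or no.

Answer: yes

Derivation:
Step 1: union(6, 8) -> merged; set of 6 now {6, 8}
Step 2: find(4) -> no change; set of 4 is {4}
Step 3: union(2, 3) -> merged; set of 2 now {2, 3}
Step 4: find(4) -> no change; set of 4 is {4}
Step 5: union(1, 7) -> merged; set of 1 now {1, 7}
Step 6: union(4, 7) -> merged; set of 4 now {1, 4, 7}
Step 7: union(1, 7) -> already same set; set of 1 now {1, 4, 7}
Step 8: union(4, 2) -> merged; set of 4 now {1, 2, 3, 4, 7}
Step 9: union(7, 0) -> merged; set of 7 now {0, 1, 2, 3, 4, 7}
Step 10: union(10, 0) -> merged; set of 10 now {0, 1, 2, 3, 4, 7, 10}
Step 11: find(0) -> no change; set of 0 is {0, 1, 2, 3, 4, 7, 10}
Step 12: union(8, 10) -> merged; set of 8 now {0, 1, 2, 3, 4, 6, 7, 8, 10}
Step 13: find(3) -> no change; set of 3 is {0, 1, 2, 3, 4, 6, 7, 8, 10}
Step 14: union(2, 7) -> already same set; set of 2 now {0, 1, 2, 3, 4, 6, 7, 8, 10}
Set of 8: {0, 1, 2, 3, 4, 6, 7, 8, 10}; 6 is a member.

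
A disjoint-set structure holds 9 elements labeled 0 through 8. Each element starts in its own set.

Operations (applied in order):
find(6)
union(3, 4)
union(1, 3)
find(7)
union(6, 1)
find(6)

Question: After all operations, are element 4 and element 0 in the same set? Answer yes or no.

Answer: no

Derivation:
Step 1: find(6) -> no change; set of 6 is {6}
Step 2: union(3, 4) -> merged; set of 3 now {3, 4}
Step 3: union(1, 3) -> merged; set of 1 now {1, 3, 4}
Step 4: find(7) -> no change; set of 7 is {7}
Step 5: union(6, 1) -> merged; set of 6 now {1, 3, 4, 6}
Step 6: find(6) -> no change; set of 6 is {1, 3, 4, 6}
Set of 4: {1, 3, 4, 6}; 0 is not a member.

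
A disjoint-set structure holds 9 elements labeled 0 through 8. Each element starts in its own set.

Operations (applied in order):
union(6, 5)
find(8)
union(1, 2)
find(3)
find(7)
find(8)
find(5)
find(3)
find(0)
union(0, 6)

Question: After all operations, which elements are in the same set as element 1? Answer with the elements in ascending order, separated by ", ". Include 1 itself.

Step 1: union(6, 5) -> merged; set of 6 now {5, 6}
Step 2: find(8) -> no change; set of 8 is {8}
Step 3: union(1, 2) -> merged; set of 1 now {1, 2}
Step 4: find(3) -> no change; set of 3 is {3}
Step 5: find(7) -> no change; set of 7 is {7}
Step 6: find(8) -> no change; set of 8 is {8}
Step 7: find(5) -> no change; set of 5 is {5, 6}
Step 8: find(3) -> no change; set of 3 is {3}
Step 9: find(0) -> no change; set of 0 is {0}
Step 10: union(0, 6) -> merged; set of 0 now {0, 5, 6}
Component of 1: {1, 2}

Answer: 1, 2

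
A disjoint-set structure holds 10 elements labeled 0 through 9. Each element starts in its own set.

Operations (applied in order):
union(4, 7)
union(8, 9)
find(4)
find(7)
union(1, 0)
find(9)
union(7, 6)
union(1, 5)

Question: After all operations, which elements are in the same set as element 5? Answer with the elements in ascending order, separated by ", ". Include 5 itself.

Answer: 0, 1, 5

Derivation:
Step 1: union(4, 7) -> merged; set of 4 now {4, 7}
Step 2: union(8, 9) -> merged; set of 8 now {8, 9}
Step 3: find(4) -> no change; set of 4 is {4, 7}
Step 4: find(7) -> no change; set of 7 is {4, 7}
Step 5: union(1, 0) -> merged; set of 1 now {0, 1}
Step 6: find(9) -> no change; set of 9 is {8, 9}
Step 7: union(7, 6) -> merged; set of 7 now {4, 6, 7}
Step 8: union(1, 5) -> merged; set of 1 now {0, 1, 5}
Component of 5: {0, 1, 5}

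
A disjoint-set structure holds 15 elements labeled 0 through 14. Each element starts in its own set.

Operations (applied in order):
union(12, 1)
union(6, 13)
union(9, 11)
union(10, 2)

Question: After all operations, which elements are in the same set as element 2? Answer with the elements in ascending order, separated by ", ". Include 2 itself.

Step 1: union(12, 1) -> merged; set of 12 now {1, 12}
Step 2: union(6, 13) -> merged; set of 6 now {6, 13}
Step 3: union(9, 11) -> merged; set of 9 now {9, 11}
Step 4: union(10, 2) -> merged; set of 10 now {2, 10}
Component of 2: {2, 10}

Answer: 2, 10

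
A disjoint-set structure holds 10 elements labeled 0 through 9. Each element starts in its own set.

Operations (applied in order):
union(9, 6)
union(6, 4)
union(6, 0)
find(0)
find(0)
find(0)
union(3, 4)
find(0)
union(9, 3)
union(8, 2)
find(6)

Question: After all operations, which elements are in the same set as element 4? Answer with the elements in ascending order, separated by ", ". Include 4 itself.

Answer: 0, 3, 4, 6, 9

Derivation:
Step 1: union(9, 6) -> merged; set of 9 now {6, 9}
Step 2: union(6, 4) -> merged; set of 6 now {4, 6, 9}
Step 3: union(6, 0) -> merged; set of 6 now {0, 4, 6, 9}
Step 4: find(0) -> no change; set of 0 is {0, 4, 6, 9}
Step 5: find(0) -> no change; set of 0 is {0, 4, 6, 9}
Step 6: find(0) -> no change; set of 0 is {0, 4, 6, 9}
Step 7: union(3, 4) -> merged; set of 3 now {0, 3, 4, 6, 9}
Step 8: find(0) -> no change; set of 0 is {0, 3, 4, 6, 9}
Step 9: union(9, 3) -> already same set; set of 9 now {0, 3, 4, 6, 9}
Step 10: union(8, 2) -> merged; set of 8 now {2, 8}
Step 11: find(6) -> no change; set of 6 is {0, 3, 4, 6, 9}
Component of 4: {0, 3, 4, 6, 9}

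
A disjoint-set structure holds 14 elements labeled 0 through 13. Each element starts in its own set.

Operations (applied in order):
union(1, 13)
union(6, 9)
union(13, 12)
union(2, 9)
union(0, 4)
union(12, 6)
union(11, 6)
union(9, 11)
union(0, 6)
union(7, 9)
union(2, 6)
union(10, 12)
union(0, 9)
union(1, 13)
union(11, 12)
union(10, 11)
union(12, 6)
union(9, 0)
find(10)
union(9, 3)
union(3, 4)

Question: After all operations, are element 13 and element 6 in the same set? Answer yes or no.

Answer: yes

Derivation:
Step 1: union(1, 13) -> merged; set of 1 now {1, 13}
Step 2: union(6, 9) -> merged; set of 6 now {6, 9}
Step 3: union(13, 12) -> merged; set of 13 now {1, 12, 13}
Step 4: union(2, 9) -> merged; set of 2 now {2, 6, 9}
Step 5: union(0, 4) -> merged; set of 0 now {0, 4}
Step 6: union(12, 6) -> merged; set of 12 now {1, 2, 6, 9, 12, 13}
Step 7: union(11, 6) -> merged; set of 11 now {1, 2, 6, 9, 11, 12, 13}
Step 8: union(9, 11) -> already same set; set of 9 now {1, 2, 6, 9, 11, 12, 13}
Step 9: union(0, 6) -> merged; set of 0 now {0, 1, 2, 4, 6, 9, 11, 12, 13}
Step 10: union(7, 9) -> merged; set of 7 now {0, 1, 2, 4, 6, 7, 9, 11, 12, 13}
Step 11: union(2, 6) -> already same set; set of 2 now {0, 1, 2, 4, 6, 7, 9, 11, 12, 13}
Step 12: union(10, 12) -> merged; set of 10 now {0, 1, 2, 4, 6, 7, 9, 10, 11, 12, 13}
Step 13: union(0, 9) -> already same set; set of 0 now {0, 1, 2, 4, 6, 7, 9, 10, 11, 12, 13}
Step 14: union(1, 13) -> already same set; set of 1 now {0, 1, 2, 4, 6, 7, 9, 10, 11, 12, 13}
Step 15: union(11, 12) -> already same set; set of 11 now {0, 1, 2, 4, 6, 7, 9, 10, 11, 12, 13}
Step 16: union(10, 11) -> already same set; set of 10 now {0, 1, 2, 4, 6, 7, 9, 10, 11, 12, 13}
Step 17: union(12, 6) -> already same set; set of 12 now {0, 1, 2, 4, 6, 7, 9, 10, 11, 12, 13}
Step 18: union(9, 0) -> already same set; set of 9 now {0, 1, 2, 4, 6, 7, 9, 10, 11, 12, 13}
Step 19: find(10) -> no change; set of 10 is {0, 1, 2, 4, 6, 7, 9, 10, 11, 12, 13}
Step 20: union(9, 3) -> merged; set of 9 now {0, 1, 2, 3, 4, 6, 7, 9, 10, 11, 12, 13}
Step 21: union(3, 4) -> already same set; set of 3 now {0, 1, 2, 3, 4, 6, 7, 9, 10, 11, 12, 13}
Set of 13: {0, 1, 2, 3, 4, 6, 7, 9, 10, 11, 12, 13}; 6 is a member.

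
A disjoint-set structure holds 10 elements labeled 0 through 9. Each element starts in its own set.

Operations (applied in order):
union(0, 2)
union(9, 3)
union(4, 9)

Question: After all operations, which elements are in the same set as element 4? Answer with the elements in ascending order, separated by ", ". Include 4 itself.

Answer: 3, 4, 9

Derivation:
Step 1: union(0, 2) -> merged; set of 0 now {0, 2}
Step 2: union(9, 3) -> merged; set of 9 now {3, 9}
Step 3: union(4, 9) -> merged; set of 4 now {3, 4, 9}
Component of 4: {3, 4, 9}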